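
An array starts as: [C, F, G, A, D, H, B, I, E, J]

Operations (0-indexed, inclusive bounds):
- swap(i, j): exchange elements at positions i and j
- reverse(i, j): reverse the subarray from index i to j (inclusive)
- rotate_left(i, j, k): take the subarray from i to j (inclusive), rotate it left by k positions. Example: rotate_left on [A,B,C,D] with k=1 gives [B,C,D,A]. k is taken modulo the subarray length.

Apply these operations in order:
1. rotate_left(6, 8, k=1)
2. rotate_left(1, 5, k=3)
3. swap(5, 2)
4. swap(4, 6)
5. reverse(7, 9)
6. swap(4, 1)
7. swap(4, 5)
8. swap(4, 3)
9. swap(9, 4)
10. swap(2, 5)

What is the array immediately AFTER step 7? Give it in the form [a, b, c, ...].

After 1 (rotate_left(6, 8, k=1)): [C, F, G, A, D, H, I, E, B, J]
After 2 (rotate_left(1, 5, k=3)): [C, D, H, F, G, A, I, E, B, J]
After 3 (swap(5, 2)): [C, D, A, F, G, H, I, E, B, J]
After 4 (swap(4, 6)): [C, D, A, F, I, H, G, E, B, J]
After 5 (reverse(7, 9)): [C, D, A, F, I, H, G, J, B, E]
After 6 (swap(4, 1)): [C, I, A, F, D, H, G, J, B, E]
After 7 (swap(4, 5)): [C, I, A, F, H, D, G, J, B, E]

Answer: [C, I, A, F, H, D, G, J, B, E]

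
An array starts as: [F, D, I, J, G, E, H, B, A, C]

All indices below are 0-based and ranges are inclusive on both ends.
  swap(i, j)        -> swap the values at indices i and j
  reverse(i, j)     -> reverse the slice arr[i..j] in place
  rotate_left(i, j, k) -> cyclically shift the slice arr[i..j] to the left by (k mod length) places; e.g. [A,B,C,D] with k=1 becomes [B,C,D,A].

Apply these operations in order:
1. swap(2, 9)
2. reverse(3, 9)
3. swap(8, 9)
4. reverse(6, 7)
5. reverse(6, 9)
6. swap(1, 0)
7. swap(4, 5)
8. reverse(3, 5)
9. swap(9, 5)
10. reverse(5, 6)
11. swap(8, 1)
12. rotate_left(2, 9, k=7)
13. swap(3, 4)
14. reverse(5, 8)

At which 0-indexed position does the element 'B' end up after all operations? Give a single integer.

Answer: 8

Derivation:
After 1 (swap(2, 9)): [F, D, C, J, G, E, H, B, A, I]
After 2 (reverse(3, 9)): [F, D, C, I, A, B, H, E, G, J]
After 3 (swap(8, 9)): [F, D, C, I, A, B, H, E, J, G]
After 4 (reverse(6, 7)): [F, D, C, I, A, B, E, H, J, G]
After 5 (reverse(6, 9)): [F, D, C, I, A, B, G, J, H, E]
After 6 (swap(1, 0)): [D, F, C, I, A, B, G, J, H, E]
After 7 (swap(4, 5)): [D, F, C, I, B, A, G, J, H, E]
After 8 (reverse(3, 5)): [D, F, C, A, B, I, G, J, H, E]
After 9 (swap(9, 5)): [D, F, C, A, B, E, G, J, H, I]
After 10 (reverse(5, 6)): [D, F, C, A, B, G, E, J, H, I]
After 11 (swap(8, 1)): [D, H, C, A, B, G, E, J, F, I]
After 12 (rotate_left(2, 9, k=7)): [D, H, I, C, A, B, G, E, J, F]
After 13 (swap(3, 4)): [D, H, I, A, C, B, G, E, J, F]
After 14 (reverse(5, 8)): [D, H, I, A, C, J, E, G, B, F]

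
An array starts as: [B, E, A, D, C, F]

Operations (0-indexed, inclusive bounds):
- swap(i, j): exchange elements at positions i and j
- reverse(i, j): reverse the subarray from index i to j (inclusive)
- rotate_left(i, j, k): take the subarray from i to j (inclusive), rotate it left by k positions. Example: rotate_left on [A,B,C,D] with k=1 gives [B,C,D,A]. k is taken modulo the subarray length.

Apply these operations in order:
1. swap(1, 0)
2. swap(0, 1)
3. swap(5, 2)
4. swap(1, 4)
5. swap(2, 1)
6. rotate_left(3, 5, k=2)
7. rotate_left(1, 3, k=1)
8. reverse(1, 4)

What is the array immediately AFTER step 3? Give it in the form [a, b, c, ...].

After 1 (swap(1, 0)): [E, B, A, D, C, F]
After 2 (swap(0, 1)): [B, E, A, D, C, F]
After 3 (swap(5, 2)): [B, E, F, D, C, A]

Answer: [B, E, F, D, C, A]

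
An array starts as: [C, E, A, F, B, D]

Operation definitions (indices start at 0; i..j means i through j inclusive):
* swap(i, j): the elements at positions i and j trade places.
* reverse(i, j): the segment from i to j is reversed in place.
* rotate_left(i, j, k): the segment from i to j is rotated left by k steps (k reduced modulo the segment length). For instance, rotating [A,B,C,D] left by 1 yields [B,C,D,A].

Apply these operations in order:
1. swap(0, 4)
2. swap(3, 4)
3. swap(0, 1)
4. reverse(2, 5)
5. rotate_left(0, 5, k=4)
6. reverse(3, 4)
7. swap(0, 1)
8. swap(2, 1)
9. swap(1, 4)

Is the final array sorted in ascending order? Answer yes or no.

Answer: yes

Derivation:
After 1 (swap(0, 4)): [B, E, A, F, C, D]
After 2 (swap(3, 4)): [B, E, A, C, F, D]
After 3 (swap(0, 1)): [E, B, A, C, F, D]
After 4 (reverse(2, 5)): [E, B, D, F, C, A]
After 5 (rotate_left(0, 5, k=4)): [C, A, E, B, D, F]
After 6 (reverse(3, 4)): [C, A, E, D, B, F]
After 7 (swap(0, 1)): [A, C, E, D, B, F]
After 8 (swap(2, 1)): [A, E, C, D, B, F]
After 9 (swap(1, 4)): [A, B, C, D, E, F]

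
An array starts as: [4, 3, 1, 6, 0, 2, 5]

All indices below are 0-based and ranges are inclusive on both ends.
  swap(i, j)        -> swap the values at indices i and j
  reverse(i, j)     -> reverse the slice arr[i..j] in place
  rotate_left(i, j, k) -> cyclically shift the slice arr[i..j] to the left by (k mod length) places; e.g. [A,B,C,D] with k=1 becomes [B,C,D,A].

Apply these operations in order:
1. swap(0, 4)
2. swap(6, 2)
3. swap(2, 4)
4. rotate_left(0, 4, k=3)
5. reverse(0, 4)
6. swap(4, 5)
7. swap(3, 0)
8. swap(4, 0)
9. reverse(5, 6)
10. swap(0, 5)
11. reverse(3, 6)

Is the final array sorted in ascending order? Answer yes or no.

After 1 (swap(0, 4)): [0, 3, 1, 6, 4, 2, 5]
After 2 (swap(6, 2)): [0, 3, 5, 6, 4, 2, 1]
After 3 (swap(2, 4)): [0, 3, 4, 6, 5, 2, 1]
After 4 (rotate_left(0, 4, k=3)): [6, 5, 0, 3, 4, 2, 1]
After 5 (reverse(0, 4)): [4, 3, 0, 5, 6, 2, 1]
After 6 (swap(4, 5)): [4, 3, 0, 5, 2, 6, 1]
After 7 (swap(3, 0)): [5, 3, 0, 4, 2, 6, 1]
After 8 (swap(4, 0)): [2, 3, 0, 4, 5, 6, 1]
After 9 (reverse(5, 6)): [2, 3, 0, 4, 5, 1, 6]
After 10 (swap(0, 5)): [1, 3, 0, 4, 5, 2, 6]
After 11 (reverse(3, 6)): [1, 3, 0, 6, 2, 5, 4]

Answer: no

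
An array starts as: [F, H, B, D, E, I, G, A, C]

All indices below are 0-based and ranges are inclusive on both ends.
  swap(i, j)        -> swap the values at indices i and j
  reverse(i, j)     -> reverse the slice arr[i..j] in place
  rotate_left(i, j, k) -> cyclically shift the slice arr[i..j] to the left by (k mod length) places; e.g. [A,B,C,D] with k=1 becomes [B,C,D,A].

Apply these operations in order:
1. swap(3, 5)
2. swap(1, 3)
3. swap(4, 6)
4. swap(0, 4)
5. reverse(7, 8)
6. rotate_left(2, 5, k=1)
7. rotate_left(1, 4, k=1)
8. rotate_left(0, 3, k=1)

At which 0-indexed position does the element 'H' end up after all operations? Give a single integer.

Answer: 0

Derivation:
After 1 (swap(3, 5)): [F, H, B, I, E, D, G, A, C]
After 2 (swap(1, 3)): [F, I, B, H, E, D, G, A, C]
After 3 (swap(4, 6)): [F, I, B, H, G, D, E, A, C]
After 4 (swap(0, 4)): [G, I, B, H, F, D, E, A, C]
After 5 (reverse(7, 8)): [G, I, B, H, F, D, E, C, A]
After 6 (rotate_left(2, 5, k=1)): [G, I, H, F, D, B, E, C, A]
After 7 (rotate_left(1, 4, k=1)): [G, H, F, D, I, B, E, C, A]
After 8 (rotate_left(0, 3, k=1)): [H, F, D, G, I, B, E, C, A]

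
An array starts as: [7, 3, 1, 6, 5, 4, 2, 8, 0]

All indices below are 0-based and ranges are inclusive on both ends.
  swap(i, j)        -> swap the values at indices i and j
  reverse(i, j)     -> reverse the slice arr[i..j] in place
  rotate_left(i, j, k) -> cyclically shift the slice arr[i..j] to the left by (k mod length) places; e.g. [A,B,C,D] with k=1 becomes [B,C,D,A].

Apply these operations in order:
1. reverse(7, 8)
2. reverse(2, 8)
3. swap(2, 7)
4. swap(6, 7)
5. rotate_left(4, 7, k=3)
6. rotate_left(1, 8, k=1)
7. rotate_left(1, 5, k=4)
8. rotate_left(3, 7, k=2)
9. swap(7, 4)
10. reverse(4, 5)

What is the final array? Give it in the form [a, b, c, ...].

Answer: [7, 4, 6, 2, 1, 5, 0, 8, 3]

Derivation:
After 1 (reverse(7, 8)): [7, 3, 1, 6, 5, 4, 2, 0, 8]
After 2 (reverse(2, 8)): [7, 3, 8, 0, 2, 4, 5, 6, 1]
After 3 (swap(2, 7)): [7, 3, 6, 0, 2, 4, 5, 8, 1]
After 4 (swap(6, 7)): [7, 3, 6, 0, 2, 4, 8, 5, 1]
After 5 (rotate_left(4, 7, k=3)): [7, 3, 6, 0, 5, 2, 4, 8, 1]
After 6 (rotate_left(1, 8, k=1)): [7, 6, 0, 5, 2, 4, 8, 1, 3]
After 7 (rotate_left(1, 5, k=4)): [7, 4, 6, 0, 5, 2, 8, 1, 3]
After 8 (rotate_left(3, 7, k=2)): [7, 4, 6, 2, 8, 1, 0, 5, 3]
After 9 (swap(7, 4)): [7, 4, 6, 2, 5, 1, 0, 8, 3]
After 10 (reverse(4, 5)): [7, 4, 6, 2, 1, 5, 0, 8, 3]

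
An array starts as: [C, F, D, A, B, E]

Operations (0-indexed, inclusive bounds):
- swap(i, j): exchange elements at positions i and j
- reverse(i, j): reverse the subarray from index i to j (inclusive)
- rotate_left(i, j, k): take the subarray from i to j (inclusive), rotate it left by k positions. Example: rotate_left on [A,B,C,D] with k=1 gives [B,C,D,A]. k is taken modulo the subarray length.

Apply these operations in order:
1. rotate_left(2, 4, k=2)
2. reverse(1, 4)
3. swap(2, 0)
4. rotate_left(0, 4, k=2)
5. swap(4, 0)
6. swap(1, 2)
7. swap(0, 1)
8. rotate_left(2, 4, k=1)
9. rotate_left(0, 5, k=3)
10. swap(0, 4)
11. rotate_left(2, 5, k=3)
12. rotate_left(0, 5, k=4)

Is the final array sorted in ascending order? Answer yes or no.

Answer: no

Derivation:
After 1 (rotate_left(2, 4, k=2)): [C, F, B, D, A, E]
After 2 (reverse(1, 4)): [C, A, D, B, F, E]
After 3 (swap(2, 0)): [D, A, C, B, F, E]
After 4 (rotate_left(0, 4, k=2)): [C, B, F, D, A, E]
After 5 (swap(4, 0)): [A, B, F, D, C, E]
After 6 (swap(1, 2)): [A, F, B, D, C, E]
After 7 (swap(0, 1)): [F, A, B, D, C, E]
After 8 (rotate_left(2, 4, k=1)): [F, A, D, C, B, E]
After 9 (rotate_left(0, 5, k=3)): [C, B, E, F, A, D]
After 10 (swap(0, 4)): [A, B, E, F, C, D]
After 11 (rotate_left(2, 5, k=3)): [A, B, D, E, F, C]
After 12 (rotate_left(0, 5, k=4)): [F, C, A, B, D, E]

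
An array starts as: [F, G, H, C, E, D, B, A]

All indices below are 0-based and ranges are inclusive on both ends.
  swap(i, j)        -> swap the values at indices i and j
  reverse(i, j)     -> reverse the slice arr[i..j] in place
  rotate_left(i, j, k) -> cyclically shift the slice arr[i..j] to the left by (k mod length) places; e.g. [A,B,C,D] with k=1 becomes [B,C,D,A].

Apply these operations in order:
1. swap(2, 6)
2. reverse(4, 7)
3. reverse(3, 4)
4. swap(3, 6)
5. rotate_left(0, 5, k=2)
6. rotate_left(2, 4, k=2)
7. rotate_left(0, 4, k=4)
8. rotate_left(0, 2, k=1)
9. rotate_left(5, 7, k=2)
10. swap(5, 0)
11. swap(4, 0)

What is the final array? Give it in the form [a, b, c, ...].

Answer: [C, D, H, F, E, B, G, A]

Derivation:
After 1 (swap(2, 6)): [F, G, B, C, E, D, H, A]
After 2 (reverse(4, 7)): [F, G, B, C, A, H, D, E]
After 3 (reverse(3, 4)): [F, G, B, A, C, H, D, E]
After 4 (swap(3, 6)): [F, G, B, D, C, H, A, E]
After 5 (rotate_left(0, 5, k=2)): [B, D, C, H, F, G, A, E]
After 6 (rotate_left(2, 4, k=2)): [B, D, F, C, H, G, A, E]
After 7 (rotate_left(0, 4, k=4)): [H, B, D, F, C, G, A, E]
After 8 (rotate_left(0, 2, k=1)): [B, D, H, F, C, G, A, E]
After 9 (rotate_left(5, 7, k=2)): [B, D, H, F, C, E, G, A]
After 10 (swap(5, 0)): [E, D, H, F, C, B, G, A]
After 11 (swap(4, 0)): [C, D, H, F, E, B, G, A]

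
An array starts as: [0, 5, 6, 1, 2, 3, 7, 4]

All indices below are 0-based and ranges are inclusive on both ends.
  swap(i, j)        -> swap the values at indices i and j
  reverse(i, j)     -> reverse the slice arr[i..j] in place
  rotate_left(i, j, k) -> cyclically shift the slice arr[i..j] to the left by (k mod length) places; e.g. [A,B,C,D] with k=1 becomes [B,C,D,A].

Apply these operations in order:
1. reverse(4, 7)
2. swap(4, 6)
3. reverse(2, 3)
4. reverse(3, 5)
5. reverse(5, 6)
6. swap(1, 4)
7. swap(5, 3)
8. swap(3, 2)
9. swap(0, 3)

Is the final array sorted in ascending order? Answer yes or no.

After 1 (reverse(4, 7)): [0, 5, 6, 1, 4, 7, 3, 2]
After 2 (swap(4, 6)): [0, 5, 6, 1, 3, 7, 4, 2]
After 3 (reverse(2, 3)): [0, 5, 1, 6, 3, 7, 4, 2]
After 4 (reverse(3, 5)): [0, 5, 1, 7, 3, 6, 4, 2]
After 5 (reverse(5, 6)): [0, 5, 1, 7, 3, 4, 6, 2]
After 6 (swap(1, 4)): [0, 3, 1, 7, 5, 4, 6, 2]
After 7 (swap(5, 3)): [0, 3, 1, 4, 5, 7, 6, 2]
After 8 (swap(3, 2)): [0, 3, 4, 1, 5, 7, 6, 2]
After 9 (swap(0, 3)): [1, 3, 4, 0, 5, 7, 6, 2]

Answer: no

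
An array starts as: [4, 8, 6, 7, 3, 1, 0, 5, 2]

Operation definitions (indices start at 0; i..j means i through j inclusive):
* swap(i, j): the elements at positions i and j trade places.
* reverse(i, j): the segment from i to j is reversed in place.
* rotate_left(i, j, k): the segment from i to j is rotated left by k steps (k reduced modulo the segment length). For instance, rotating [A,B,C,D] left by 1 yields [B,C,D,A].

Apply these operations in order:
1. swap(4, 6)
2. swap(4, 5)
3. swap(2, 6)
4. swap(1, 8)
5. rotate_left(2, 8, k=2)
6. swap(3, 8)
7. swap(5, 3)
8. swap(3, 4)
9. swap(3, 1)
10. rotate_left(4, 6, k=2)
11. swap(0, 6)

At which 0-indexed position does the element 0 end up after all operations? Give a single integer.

Answer: 8

Derivation:
After 1 (swap(4, 6)): [4, 8, 6, 7, 0, 1, 3, 5, 2]
After 2 (swap(4, 5)): [4, 8, 6, 7, 1, 0, 3, 5, 2]
After 3 (swap(2, 6)): [4, 8, 3, 7, 1, 0, 6, 5, 2]
After 4 (swap(1, 8)): [4, 2, 3, 7, 1, 0, 6, 5, 8]
After 5 (rotate_left(2, 8, k=2)): [4, 2, 1, 0, 6, 5, 8, 3, 7]
After 6 (swap(3, 8)): [4, 2, 1, 7, 6, 5, 8, 3, 0]
After 7 (swap(5, 3)): [4, 2, 1, 5, 6, 7, 8, 3, 0]
After 8 (swap(3, 4)): [4, 2, 1, 6, 5, 7, 8, 3, 0]
After 9 (swap(3, 1)): [4, 6, 1, 2, 5, 7, 8, 3, 0]
After 10 (rotate_left(4, 6, k=2)): [4, 6, 1, 2, 8, 5, 7, 3, 0]
After 11 (swap(0, 6)): [7, 6, 1, 2, 8, 5, 4, 3, 0]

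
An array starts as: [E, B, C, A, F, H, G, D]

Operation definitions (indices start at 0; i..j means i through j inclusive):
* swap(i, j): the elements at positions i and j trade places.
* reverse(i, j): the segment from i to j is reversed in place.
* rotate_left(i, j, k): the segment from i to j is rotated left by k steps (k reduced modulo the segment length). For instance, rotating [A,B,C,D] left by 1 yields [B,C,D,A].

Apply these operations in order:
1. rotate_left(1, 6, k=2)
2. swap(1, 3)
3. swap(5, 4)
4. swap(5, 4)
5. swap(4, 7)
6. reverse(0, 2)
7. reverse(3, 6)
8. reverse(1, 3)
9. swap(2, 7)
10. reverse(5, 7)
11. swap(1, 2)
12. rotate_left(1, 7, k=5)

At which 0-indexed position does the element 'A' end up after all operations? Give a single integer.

Answer: 1

Derivation:
After 1 (rotate_left(1, 6, k=2)): [E, A, F, H, G, B, C, D]
After 2 (swap(1, 3)): [E, H, F, A, G, B, C, D]
After 3 (swap(5, 4)): [E, H, F, A, B, G, C, D]
After 4 (swap(5, 4)): [E, H, F, A, G, B, C, D]
After 5 (swap(4, 7)): [E, H, F, A, D, B, C, G]
After 6 (reverse(0, 2)): [F, H, E, A, D, B, C, G]
After 7 (reverse(3, 6)): [F, H, E, C, B, D, A, G]
After 8 (reverse(1, 3)): [F, C, E, H, B, D, A, G]
After 9 (swap(2, 7)): [F, C, G, H, B, D, A, E]
After 10 (reverse(5, 7)): [F, C, G, H, B, E, A, D]
After 11 (swap(1, 2)): [F, G, C, H, B, E, A, D]
After 12 (rotate_left(1, 7, k=5)): [F, A, D, G, C, H, B, E]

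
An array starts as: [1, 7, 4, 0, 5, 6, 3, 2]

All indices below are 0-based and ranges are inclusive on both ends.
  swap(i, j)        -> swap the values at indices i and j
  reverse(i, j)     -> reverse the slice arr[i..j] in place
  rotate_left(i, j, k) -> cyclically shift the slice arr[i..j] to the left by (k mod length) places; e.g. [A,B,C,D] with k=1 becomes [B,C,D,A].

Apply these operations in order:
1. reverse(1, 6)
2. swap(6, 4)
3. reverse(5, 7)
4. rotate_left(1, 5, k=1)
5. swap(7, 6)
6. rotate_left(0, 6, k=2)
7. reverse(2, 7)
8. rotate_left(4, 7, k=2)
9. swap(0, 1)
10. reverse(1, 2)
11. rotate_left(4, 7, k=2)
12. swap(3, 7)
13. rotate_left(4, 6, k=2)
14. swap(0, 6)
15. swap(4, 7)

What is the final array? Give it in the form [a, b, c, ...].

After 1 (reverse(1, 6)): [1, 3, 6, 5, 0, 4, 7, 2]
After 2 (swap(6, 4)): [1, 3, 6, 5, 7, 4, 0, 2]
After 3 (reverse(5, 7)): [1, 3, 6, 5, 7, 2, 0, 4]
After 4 (rotate_left(1, 5, k=1)): [1, 6, 5, 7, 2, 3, 0, 4]
After 5 (swap(7, 6)): [1, 6, 5, 7, 2, 3, 4, 0]
After 6 (rotate_left(0, 6, k=2)): [5, 7, 2, 3, 4, 1, 6, 0]
After 7 (reverse(2, 7)): [5, 7, 0, 6, 1, 4, 3, 2]
After 8 (rotate_left(4, 7, k=2)): [5, 7, 0, 6, 3, 2, 1, 4]
After 9 (swap(0, 1)): [7, 5, 0, 6, 3, 2, 1, 4]
After 10 (reverse(1, 2)): [7, 0, 5, 6, 3, 2, 1, 4]
After 11 (rotate_left(4, 7, k=2)): [7, 0, 5, 6, 1, 4, 3, 2]
After 12 (swap(3, 7)): [7, 0, 5, 2, 1, 4, 3, 6]
After 13 (rotate_left(4, 6, k=2)): [7, 0, 5, 2, 3, 1, 4, 6]
After 14 (swap(0, 6)): [4, 0, 5, 2, 3, 1, 7, 6]
After 15 (swap(4, 7)): [4, 0, 5, 2, 6, 1, 7, 3]

Answer: [4, 0, 5, 2, 6, 1, 7, 3]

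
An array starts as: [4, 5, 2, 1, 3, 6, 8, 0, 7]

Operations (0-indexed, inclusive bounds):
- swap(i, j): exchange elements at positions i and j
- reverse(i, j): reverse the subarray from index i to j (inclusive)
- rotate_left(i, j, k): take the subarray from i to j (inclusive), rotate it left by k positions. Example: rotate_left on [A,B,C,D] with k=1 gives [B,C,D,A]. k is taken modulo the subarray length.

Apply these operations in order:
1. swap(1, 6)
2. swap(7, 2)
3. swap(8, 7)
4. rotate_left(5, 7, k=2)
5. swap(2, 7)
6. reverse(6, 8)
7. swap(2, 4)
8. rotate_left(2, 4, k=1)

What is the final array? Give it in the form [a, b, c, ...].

After 1 (swap(1, 6)): [4, 8, 2, 1, 3, 6, 5, 0, 7]
After 2 (swap(7, 2)): [4, 8, 0, 1, 3, 6, 5, 2, 7]
After 3 (swap(8, 7)): [4, 8, 0, 1, 3, 6, 5, 7, 2]
After 4 (rotate_left(5, 7, k=2)): [4, 8, 0, 1, 3, 7, 6, 5, 2]
After 5 (swap(2, 7)): [4, 8, 5, 1, 3, 7, 6, 0, 2]
After 6 (reverse(6, 8)): [4, 8, 5, 1, 3, 7, 2, 0, 6]
After 7 (swap(2, 4)): [4, 8, 3, 1, 5, 7, 2, 0, 6]
After 8 (rotate_left(2, 4, k=1)): [4, 8, 1, 5, 3, 7, 2, 0, 6]

Answer: [4, 8, 1, 5, 3, 7, 2, 0, 6]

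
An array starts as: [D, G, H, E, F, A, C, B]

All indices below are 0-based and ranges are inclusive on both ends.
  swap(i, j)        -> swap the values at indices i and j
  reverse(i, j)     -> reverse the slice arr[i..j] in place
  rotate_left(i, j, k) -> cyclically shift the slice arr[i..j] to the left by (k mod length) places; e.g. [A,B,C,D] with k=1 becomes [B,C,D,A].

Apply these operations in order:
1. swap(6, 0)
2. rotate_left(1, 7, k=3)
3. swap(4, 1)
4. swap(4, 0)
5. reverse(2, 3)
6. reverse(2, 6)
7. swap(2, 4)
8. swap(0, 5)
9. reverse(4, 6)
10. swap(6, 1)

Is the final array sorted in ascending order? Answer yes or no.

After 1 (swap(6, 0)): [C, G, H, E, F, A, D, B]
After 2 (rotate_left(1, 7, k=3)): [C, F, A, D, B, G, H, E]
After 3 (swap(4, 1)): [C, B, A, D, F, G, H, E]
After 4 (swap(4, 0)): [F, B, A, D, C, G, H, E]
After 5 (reverse(2, 3)): [F, B, D, A, C, G, H, E]
After 6 (reverse(2, 6)): [F, B, H, G, C, A, D, E]
After 7 (swap(2, 4)): [F, B, C, G, H, A, D, E]
After 8 (swap(0, 5)): [A, B, C, G, H, F, D, E]
After 9 (reverse(4, 6)): [A, B, C, G, D, F, H, E]
After 10 (swap(6, 1)): [A, H, C, G, D, F, B, E]

Answer: no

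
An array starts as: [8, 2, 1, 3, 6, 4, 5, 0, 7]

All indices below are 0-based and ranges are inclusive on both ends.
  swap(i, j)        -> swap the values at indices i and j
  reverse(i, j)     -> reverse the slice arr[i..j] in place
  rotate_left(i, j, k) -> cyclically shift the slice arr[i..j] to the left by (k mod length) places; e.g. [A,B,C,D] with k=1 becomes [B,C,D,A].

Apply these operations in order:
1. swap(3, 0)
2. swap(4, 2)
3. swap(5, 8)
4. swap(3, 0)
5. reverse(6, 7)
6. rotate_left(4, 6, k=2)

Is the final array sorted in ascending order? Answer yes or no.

After 1 (swap(3, 0)): [3, 2, 1, 8, 6, 4, 5, 0, 7]
After 2 (swap(4, 2)): [3, 2, 6, 8, 1, 4, 5, 0, 7]
After 3 (swap(5, 8)): [3, 2, 6, 8, 1, 7, 5, 0, 4]
After 4 (swap(3, 0)): [8, 2, 6, 3, 1, 7, 5, 0, 4]
After 5 (reverse(6, 7)): [8, 2, 6, 3, 1, 7, 0, 5, 4]
After 6 (rotate_left(4, 6, k=2)): [8, 2, 6, 3, 0, 1, 7, 5, 4]

Answer: no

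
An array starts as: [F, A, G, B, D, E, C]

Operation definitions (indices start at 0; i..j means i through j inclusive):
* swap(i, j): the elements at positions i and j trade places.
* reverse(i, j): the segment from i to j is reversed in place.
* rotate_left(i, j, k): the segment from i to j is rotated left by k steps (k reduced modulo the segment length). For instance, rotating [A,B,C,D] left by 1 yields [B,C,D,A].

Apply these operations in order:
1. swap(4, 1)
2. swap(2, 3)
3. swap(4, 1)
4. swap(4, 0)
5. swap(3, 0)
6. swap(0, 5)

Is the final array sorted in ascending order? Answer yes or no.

Answer: no

Derivation:
After 1 (swap(4, 1)): [F, D, G, B, A, E, C]
After 2 (swap(2, 3)): [F, D, B, G, A, E, C]
After 3 (swap(4, 1)): [F, A, B, G, D, E, C]
After 4 (swap(4, 0)): [D, A, B, G, F, E, C]
After 5 (swap(3, 0)): [G, A, B, D, F, E, C]
After 6 (swap(0, 5)): [E, A, B, D, F, G, C]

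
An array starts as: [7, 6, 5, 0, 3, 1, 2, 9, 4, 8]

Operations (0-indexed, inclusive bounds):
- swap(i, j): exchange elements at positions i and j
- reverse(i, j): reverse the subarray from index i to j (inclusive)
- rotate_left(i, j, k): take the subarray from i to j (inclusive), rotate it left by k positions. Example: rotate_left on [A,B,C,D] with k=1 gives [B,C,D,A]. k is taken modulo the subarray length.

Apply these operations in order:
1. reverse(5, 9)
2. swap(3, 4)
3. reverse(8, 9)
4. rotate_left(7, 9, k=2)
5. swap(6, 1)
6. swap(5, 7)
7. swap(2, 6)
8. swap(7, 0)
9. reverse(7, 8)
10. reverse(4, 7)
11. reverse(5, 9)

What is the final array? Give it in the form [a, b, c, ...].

After 1 (reverse(5, 9)): [7, 6, 5, 0, 3, 8, 4, 9, 2, 1]
After 2 (swap(3, 4)): [7, 6, 5, 3, 0, 8, 4, 9, 2, 1]
After 3 (reverse(8, 9)): [7, 6, 5, 3, 0, 8, 4, 9, 1, 2]
After 4 (rotate_left(7, 9, k=2)): [7, 6, 5, 3, 0, 8, 4, 2, 9, 1]
After 5 (swap(6, 1)): [7, 4, 5, 3, 0, 8, 6, 2, 9, 1]
After 6 (swap(5, 7)): [7, 4, 5, 3, 0, 2, 6, 8, 9, 1]
After 7 (swap(2, 6)): [7, 4, 6, 3, 0, 2, 5, 8, 9, 1]
After 8 (swap(7, 0)): [8, 4, 6, 3, 0, 2, 5, 7, 9, 1]
After 9 (reverse(7, 8)): [8, 4, 6, 3, 0, 2, 5, 9, 7, 1]
After 10 (reverse(4, 7)): [8, 4, 6, 3, 9, 5, 2, 0, 7, 1]
After 11 (reverse(5, 9)): [8, 4, 6, 3, 9, 1, 7, 0, 2, 5]

Answer: [8, 4, 6, 3, 9, 1, 7, 0, 2, 5]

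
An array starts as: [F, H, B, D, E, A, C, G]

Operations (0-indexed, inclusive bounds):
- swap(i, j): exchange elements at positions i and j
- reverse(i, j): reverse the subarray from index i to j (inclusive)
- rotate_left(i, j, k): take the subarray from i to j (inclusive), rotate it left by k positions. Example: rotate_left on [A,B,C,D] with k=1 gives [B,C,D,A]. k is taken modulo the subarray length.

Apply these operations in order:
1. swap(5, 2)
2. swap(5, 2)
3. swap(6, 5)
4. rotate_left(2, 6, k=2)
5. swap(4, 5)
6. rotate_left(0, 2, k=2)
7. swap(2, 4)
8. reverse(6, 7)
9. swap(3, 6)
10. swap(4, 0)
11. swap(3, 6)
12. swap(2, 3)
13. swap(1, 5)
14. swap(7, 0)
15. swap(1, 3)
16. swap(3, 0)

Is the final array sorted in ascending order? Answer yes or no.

Answer: yes

Derivation:
After 1 (swap(5, 2)): [F, H, A, D, E, B, C, G]
After 2 (swap(5, 2)): [F, H, B, D, E, A, C, G]
After 3 (swap(6, 5)): [F, H, B, D, E, C, A, G]
After 4 (rotate_left(2, 6, k=2)): [F, H, E, C, A, B, D, G]
After 5 (swap(4, 5)): [F, H, E, C, B, A, D, G]
After 6 (rotate_left(0, 2, k=2)): [E, F, H, C, B, A, D, G]
After 7 (swap(2, 4)): [E, F, B, C, H, A, D, G]
After 8 (reverse(6, 7)): [E, F, B, C, H, A, G, D]
After 9 (swap(3, 6)): [E, F, B, G, H, A, C, D]
After 10 (swap(4, 0)): [H, F, B, G, E, A, C, D]
After 11 (swap(3, 6)): [H, F, B, C, E, A, G, D]
After 12 (swap(2, 3)): [H, F, C, B, E, A, G, D]
After 13 (swap(1, 5)): [H, A, C, B, E, F, G, D]
After 14 (swap(7, 0)): [D, A, C, B, E, F, G, H]
After 15 (swap(1, 3)): [D, B, C, A, E, F, G, H]
After 16 (swap(3, 0)): [A, B, C, D, E, F, G, H]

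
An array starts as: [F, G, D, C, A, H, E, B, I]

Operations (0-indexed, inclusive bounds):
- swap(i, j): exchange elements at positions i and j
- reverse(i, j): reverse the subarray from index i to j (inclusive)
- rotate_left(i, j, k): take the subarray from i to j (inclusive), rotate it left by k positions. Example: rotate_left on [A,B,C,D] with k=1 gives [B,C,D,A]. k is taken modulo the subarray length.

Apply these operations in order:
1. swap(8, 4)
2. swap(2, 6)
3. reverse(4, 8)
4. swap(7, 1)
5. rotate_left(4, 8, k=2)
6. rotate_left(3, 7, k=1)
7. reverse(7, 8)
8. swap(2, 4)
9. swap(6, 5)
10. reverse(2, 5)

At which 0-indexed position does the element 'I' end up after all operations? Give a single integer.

Answer: 6

Derivation:
After 1 (swap(8, 4)): [F, G, D, C, I, H, E, B, A]
After 2 (swap(2, 6)): [F, G, E, C, I, H, D, B, A]
After 3 (reverse(4, 8)): [F, G, E, C, A, B, D, H, I]
After 4 (swap(7, 1)): [F, H, E, C, A, B, D, G, I]
After 5 (rotate_left(4, 8, k=2)): [F, H, E, C, D, G, I, A, B]
After 6 (rotate_left(3, 7, k=1)): [F, H, E, D, G, I, A, C, B]
After 7 (reverse(7, 8)): [F, H, E, D, G, I, A, B, C]
After 8 (swap(2, 4)): [F, H, G, D, E, I, A, B, C]
After 9 (swap(6, 5)): [F, H, G, D, E, A, I, B, C]
After 10 (reverse(2, 5)): [F, H, A, E, D, G, I, B, C]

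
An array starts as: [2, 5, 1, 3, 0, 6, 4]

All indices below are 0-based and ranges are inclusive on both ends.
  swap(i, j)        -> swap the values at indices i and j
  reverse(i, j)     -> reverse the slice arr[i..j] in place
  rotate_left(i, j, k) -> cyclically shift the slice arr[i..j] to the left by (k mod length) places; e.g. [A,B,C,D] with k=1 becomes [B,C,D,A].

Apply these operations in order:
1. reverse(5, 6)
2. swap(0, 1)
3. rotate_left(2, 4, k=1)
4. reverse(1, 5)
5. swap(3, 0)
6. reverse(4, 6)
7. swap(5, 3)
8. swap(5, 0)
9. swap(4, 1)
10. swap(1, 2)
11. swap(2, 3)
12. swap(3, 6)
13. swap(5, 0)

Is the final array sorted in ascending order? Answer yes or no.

Answer: yes

Derivation:
After 1 (reverse(5, 6)): [2, 5, 1, 3, 0, 4, 6]
After 2 (swap(0, 1)): [5, 2, 1, 3, 0, 4, 6]
After 3 (rotate_left(2, 4, k=1)): [5, 2, 3, 0, 1, 4, 6]
After 4 (reverse(1, 5)): [5, 4, 1, 0, 3, 2, 6]
After 5 (swap(3, 0)): [0, 4, 1, 5, 3, 2, 6]
After 6 (reverse(4, 6)): [0, 4, 1, 5, 6, 2, 3]
After 7 (swap(5, 3)): [0, 4, 1, 2, 6, 5, 3]
After 8 (swap(5, 0)): [5, 4, 1, 2, 6, 0, 3]
After 9 (swap(4, 1)): [5, 6, 1, 2, 4, 0, 3]
After 10 (swap(1, 2)): [5, 1, 6, 2, 4, 0, 3]
After 11 (swap(2, 3)): [5, 1, 2, 6, 4, 0, 3]
After 12 (swap(3, 6)): [5, 1, 2, 3, 4, 0, 6]
After 13 (swap(5, 0)): [0, 1, 2, 3, 4, 5, 6]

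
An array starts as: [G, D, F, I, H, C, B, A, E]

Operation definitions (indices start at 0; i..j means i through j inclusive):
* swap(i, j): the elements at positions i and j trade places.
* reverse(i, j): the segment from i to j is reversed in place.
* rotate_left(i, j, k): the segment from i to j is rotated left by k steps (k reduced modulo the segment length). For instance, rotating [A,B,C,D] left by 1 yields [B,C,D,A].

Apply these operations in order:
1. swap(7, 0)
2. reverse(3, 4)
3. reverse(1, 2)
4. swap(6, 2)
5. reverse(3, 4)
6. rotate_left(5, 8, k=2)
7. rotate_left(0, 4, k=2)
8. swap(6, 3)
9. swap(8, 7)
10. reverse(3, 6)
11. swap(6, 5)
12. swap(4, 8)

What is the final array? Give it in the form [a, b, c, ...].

Answer: [B, I, H, A, C, E, F, D, G]

Derivation:
After 1 (swap(7, 0)): [A, D, F, I, H, C, B, G, E]
After 2 (reverse(3, 4)): [A, D, F, H, I, C, B, G, E]
After 3 (reverse(1, 2)): [A, F, D, H, I, C, B, G, E]
After 4 (swap(6, 2)): [A, F, B, H, I, C, D, G, E]
After 5 (reverse(3, 4)): [A, F, B, I, H, C, D, G, E]
After 6 (rotate_left(5, 8, k=2)): [A, F, B, I, H, G, E, C, D]
After 7 (rotate_left(0, 4, k=2)): [B, I, H, A, F, G, E, C, D]
After 8 (swap(6, 3)): [B, I, H, E, F, G, A, C, D]
After 9 (swap(8, 7)): [B, I, H, E, F, G, A, D, C]
After 10 (reverse(3, 6)): [B, I, H, A, G, F, E, D, C]
After 11 (swap(6, 5)): [B, I, H, A, G, E, F, D, C]
After 12 (swap(4, 8)): [B, I, H, A, C, E, F, D, G]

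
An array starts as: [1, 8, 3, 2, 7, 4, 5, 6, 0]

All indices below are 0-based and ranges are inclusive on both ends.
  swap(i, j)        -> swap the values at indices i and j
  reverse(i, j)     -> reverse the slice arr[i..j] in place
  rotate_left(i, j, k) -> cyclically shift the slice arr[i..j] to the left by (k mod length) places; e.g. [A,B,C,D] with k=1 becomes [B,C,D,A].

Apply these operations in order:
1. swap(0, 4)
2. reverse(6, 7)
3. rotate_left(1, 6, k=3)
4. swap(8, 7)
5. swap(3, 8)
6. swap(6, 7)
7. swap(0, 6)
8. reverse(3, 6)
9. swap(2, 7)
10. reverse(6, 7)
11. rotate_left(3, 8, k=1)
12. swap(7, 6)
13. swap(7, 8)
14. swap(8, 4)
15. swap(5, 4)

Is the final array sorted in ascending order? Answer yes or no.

Answer: yes

Derivation:
After 1 (swap(0, 4)): [7, 8, 3, 2, 1, 4, 5, 6, 0]
After 2 (reverse(6, 7)): [7, 8, 3, 2, 1, 4, 6, 5, 0]
After 3 (rotate_left(1, 6, k=3)): [7, 1, 4, 6, 8, 3, 2, 5, 0]
After 4 (swap(8, 7)): [7, 1, 4, 6, 8, 3, 2, 0, 5]
After 5 (swap(3, 8)): [7, 1, 4, 5, 8, 3, 2, 0, 6]
After 6 (swap(6, 7)): [7, 1, 4, 5, 8, 3, 0, 2, 6]
After 7 (swap(0, 6)): [0, 1, 4, 5, 8, 3, 7, 2, 6]
After 8 (reverse(3, 6)): [0, 1, 4, 7, 3, 8, 5, 2, 6]
After 9 (swap(2, 7)): [0, 1, 2, 7, 3, 8, 5, 4, 6]
After 10 (reverse(6, 7)): [0, 1, 2, 7, 3, 8, 4, 5, 6]
After 11 (rotate_left(3, 8, k=1)): [0, 1, 2, 3, 8, 4, 5, 6, 7]
After 12 (swap(7, 6)): [0, 1, 2, 3, 8, 4, 6, 5, 7]
After 13 (swap(7, 8)): [0, 1, 2, 3, 8, 4, 6, 7, 5]
After 14 (swap(8, 4)): [0, 1, 2, 3, 5, 4, 6, 7, 8]
After 15 (swap(5, 4)): [0, 1, 2, 3, 4, 5, 6, 7, 8]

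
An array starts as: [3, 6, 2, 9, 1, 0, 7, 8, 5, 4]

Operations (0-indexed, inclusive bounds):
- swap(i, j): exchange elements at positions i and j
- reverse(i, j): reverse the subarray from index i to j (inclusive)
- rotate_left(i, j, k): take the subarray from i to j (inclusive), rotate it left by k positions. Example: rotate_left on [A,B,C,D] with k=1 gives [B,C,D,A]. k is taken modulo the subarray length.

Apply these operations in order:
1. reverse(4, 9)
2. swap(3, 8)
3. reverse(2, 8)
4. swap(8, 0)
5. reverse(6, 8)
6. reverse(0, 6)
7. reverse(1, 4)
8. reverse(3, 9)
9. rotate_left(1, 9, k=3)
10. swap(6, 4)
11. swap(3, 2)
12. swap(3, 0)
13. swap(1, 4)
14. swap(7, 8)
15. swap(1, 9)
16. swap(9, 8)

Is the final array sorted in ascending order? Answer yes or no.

Answer: yes

Derivation:
After 1 (reverse(4, 9)): [3, 6, 2, 9, 4, 5, 8, 7, 0, 1]
After 2 (swap(3, 8)): [3, 6, 2, 0, 4, 5, 8, 7, 9, 1]
After 3 (reverse(2, 8)): [3, 6, 9, 7, 8, 5, 4, 0, 2, 1]
After 4 (swap(8, 0)): [2, 6, 9, 7, 8, 5, 4, 0, 3, 1]
After 5 (reverse(6, 8)): [2, 6, 9, 7, 8, 5, 3, 0, 4, 1]
After 6 (reverse(0, 6)): [3, 5, 8, 7, 9, 6, 2, 0, 4, 1]
After 7 (reverse(1, 4)): [3, 9, 7, 8, 5, 6, 2, 0, 4, 1]
After 8 (reverse(3, 9)): [3, 9, 7, 1, 4, 0, 2, 6, 5, 8]
After 9 (rotate_left(1, 9, k=3)): [3, 4, 0, 2, 6, 5, 8, 9, 7, 1]
After 10 (swap(6, 4)): [3, 4, 0, 2, 8, 5, 6, 9, 7, 1]
After 11 (swap(3, 2)): [3, 4, 2, 0, 8, 5, 6, 9, 7, 1]
After 12 (swap(3, 0)): [0, 4, 2, 3, 8, 5, 6, 9, 7, 1]
After 13 (swap(1, 4)): [0, 8, 2, 3, 4, 5, 6, 9, 7, 1]
After 14 (swap(7, 8)): [0, 8, 2, 3, 4, 5, 6, 7, 9, 1]
After 15 (swap(1, 9)): [0, 1, 2, 3, 4, 5, 6, 7, 9, 8]
After 16 (swap(9, 8)): [0, 1, 2, 3, 4, 5, 6, 7, 8, 9]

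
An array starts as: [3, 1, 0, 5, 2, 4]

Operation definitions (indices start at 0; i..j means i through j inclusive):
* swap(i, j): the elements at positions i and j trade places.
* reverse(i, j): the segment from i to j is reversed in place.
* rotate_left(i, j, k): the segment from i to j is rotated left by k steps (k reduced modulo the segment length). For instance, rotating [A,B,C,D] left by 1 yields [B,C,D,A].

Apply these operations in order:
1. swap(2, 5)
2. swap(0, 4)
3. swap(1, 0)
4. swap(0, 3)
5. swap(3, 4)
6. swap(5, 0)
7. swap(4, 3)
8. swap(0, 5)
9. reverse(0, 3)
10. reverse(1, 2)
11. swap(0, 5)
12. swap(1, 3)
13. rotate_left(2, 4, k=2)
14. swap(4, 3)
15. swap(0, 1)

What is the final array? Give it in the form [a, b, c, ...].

Answer: [5, 0, 3, 2, 4, 1]

Derivation:
After 1 (swap(2, 5)): [3, 1, 4, 5, 2, 0]
After 2 (swap(0, 4)): [2, 1, 4, 5, 3, 0]
After 3 (swap(1, 0)): [1, 2, 4, 5, 3, 0]
After 4 (swap(0, 3)): [5, 2, 4, 1, 3, 0]
After 5 (swap(3, 4)): [5, 2, 4, 3, 1, 0]
After 6 (swap(5, 0)): [0, 2, 4, 3, 1, 5]
After 7 (swap(4, 3)): [0, 2, 4, 1, 3, 5]
After 8 (swap(0, 5)): [5, 2, 4, 1, 3, 0]
After 9 (reverse(0, 3)): [1, 4, 2, 5, 3, 0]
After 10 (reverse(1, 2)): [1, 2, 4, 5, 3, 0]
After 11 (swap(0, 5)): [0, 2, 4, 5, 3, 1]
After 12 (swap(1, 3)): [0, 5, 4, 2, 3, 1]
After 13 (rotate_left(2, 4, k=2)): [0, 5, 3, 4, 2, 1]
After 14 (swap(4, 3)): [0, 5, 3, 2, 4, 1]
After 15 (swap(0, 1)): [5, 0, 3, 2, 4, 1]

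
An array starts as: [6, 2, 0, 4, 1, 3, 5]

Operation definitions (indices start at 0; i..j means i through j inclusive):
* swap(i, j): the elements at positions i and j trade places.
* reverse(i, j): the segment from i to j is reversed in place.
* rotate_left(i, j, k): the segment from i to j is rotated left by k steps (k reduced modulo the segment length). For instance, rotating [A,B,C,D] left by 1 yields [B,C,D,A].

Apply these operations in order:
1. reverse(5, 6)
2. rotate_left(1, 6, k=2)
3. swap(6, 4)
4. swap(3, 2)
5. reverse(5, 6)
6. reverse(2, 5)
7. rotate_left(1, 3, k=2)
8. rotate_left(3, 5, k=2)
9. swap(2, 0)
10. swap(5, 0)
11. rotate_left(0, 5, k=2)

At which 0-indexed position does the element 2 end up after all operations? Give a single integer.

Answer: 6

Derivation:
After 1 (reverse(5, 6)): [6, 2, 0, 4, 1, 5, 3]
After 2 (rotate_left(1, 6, k=2)): [6, 4, 1, 5, 3, 2, 0]
After 3 (swap(6, 4)): [6, 4, 1, 5, 0, 2, 3]
After 4 (swap(3, 2)): [6, 4, 5, 1, 0, 2, 3]
After 5 (reverse(5, 6)): [6, 4, 5, 1, 0, 3, 2]
After 6 (reverse(2, 5)): [6, 4, 3, 0, 1, 5, 2]
After 7 (rotate_left(1, 3, k=2)): [6, 0, 4, 3, 1, 5, 2]
After 8 (rotate_left(3, 5, k=2)): [6, 0, 4, 5, 3, 1, 2]
After 9 (swap(2, 0)): [4, 0, 6, 5, 3, 1, 2]
After 10 (swap(5, 0)): [1, 0, 6, 5, 3, 4, 2]
After 11 (rotate_left(0, 5, k=2)): [6, 5, 3, 4, 1, 0, 2]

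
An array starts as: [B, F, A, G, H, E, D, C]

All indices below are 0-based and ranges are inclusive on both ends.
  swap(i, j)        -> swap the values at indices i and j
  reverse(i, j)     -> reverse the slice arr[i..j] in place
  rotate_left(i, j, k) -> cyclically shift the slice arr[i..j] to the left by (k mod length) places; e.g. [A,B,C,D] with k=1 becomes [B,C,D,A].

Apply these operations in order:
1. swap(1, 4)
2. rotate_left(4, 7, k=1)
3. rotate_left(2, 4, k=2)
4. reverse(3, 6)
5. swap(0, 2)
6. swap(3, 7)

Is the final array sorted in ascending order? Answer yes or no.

After 1 (swap(1, 4)): [B, H, A, G, F, E, D, C]
After 2 (rotate_left(4, 7, k=1)): [B, H, A, G, E, D, C, F]
After 3 (rotate_left(2, 4, k=2)): [B, H, E, A, G, D, C, F]
After 4 (reverse(3, 6)): [B, H, E, C, D, G, A, F]
After 5 (swap(0, 2)): [E, H, B, C, D, G, A, F]
After 6 (swap(3, 7)): [E, H, B, F, D, G, A, C]

Answer: no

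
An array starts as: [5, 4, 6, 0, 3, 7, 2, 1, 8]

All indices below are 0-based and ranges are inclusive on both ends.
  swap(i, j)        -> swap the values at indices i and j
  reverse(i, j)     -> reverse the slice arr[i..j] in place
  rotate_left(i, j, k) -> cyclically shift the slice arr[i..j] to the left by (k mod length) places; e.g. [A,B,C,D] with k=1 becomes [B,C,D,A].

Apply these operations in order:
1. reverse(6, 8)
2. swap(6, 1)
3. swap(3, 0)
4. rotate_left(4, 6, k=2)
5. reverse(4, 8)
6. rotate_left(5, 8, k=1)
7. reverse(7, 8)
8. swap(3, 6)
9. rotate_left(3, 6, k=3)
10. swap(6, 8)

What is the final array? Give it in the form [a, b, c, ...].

Answer: [0, 8, 6, 5, 3, 2, 4, 1, 7]

Derivation:
After 1 (reverse(6, 8)): [5, 4, 6, 0, 3, 7, 8, 1, 2]
After 2 (swap(6, 1)): [5, 8, 6, 0, 3, 7, 4, 1, 2]
After 3 (swap(3, 0)): [0, 8, 6, 5, 3, 7, 4, 1, 2]
After 4 (rotate_left(4, 6, k=2)): [0, 8, 6, 5, 4, 3, 7, 1, 2]
After 5 (reverse(4, 8)): [0, 8, 6, 5, 2, 1, 7, 3, 4]
After 6 (rotate_left(5, 8, k=1)): [0, 8, 6, 5, 2, 7, 3, 4, 1]
After 7 (reverse(7, 8)): [0, 8, 6, 5, 2, 7, 3, 1, 4]
After 8 (swap(3, 6)): [0, 8, 6, 3, 2, 7, 5, 1, 4]
After 9 (rotate_left(3, 6, k=3)): [0, 8, 6, 5, 3, 2, 7, 1, 4]
After 10 (swap(6, 8)): [0, 8, 6, 5, 3, 2, 4, 1, 7]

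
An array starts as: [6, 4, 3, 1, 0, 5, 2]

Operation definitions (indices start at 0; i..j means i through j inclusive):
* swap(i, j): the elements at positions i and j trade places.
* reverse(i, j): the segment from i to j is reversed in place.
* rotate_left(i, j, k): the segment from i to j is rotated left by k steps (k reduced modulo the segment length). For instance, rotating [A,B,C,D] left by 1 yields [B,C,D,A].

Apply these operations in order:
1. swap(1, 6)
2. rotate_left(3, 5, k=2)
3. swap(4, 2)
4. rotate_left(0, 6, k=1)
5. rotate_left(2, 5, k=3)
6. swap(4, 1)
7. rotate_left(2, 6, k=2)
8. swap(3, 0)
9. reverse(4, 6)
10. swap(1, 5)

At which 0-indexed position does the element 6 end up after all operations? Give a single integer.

After 1 (swap(1, 6)): [6, 2, 3, 1, 0, 5, 4]
After 2 (rotate_left(3, 5, k=2)): [6, 2, 3, 5, 1, 0, 4]
After 3 (swap(4, 2)): [6, 2, 1, 5, 3, 0, 4]
After 4 (rotate_left(0, 6, k=1)): [2, 1, 5, 3, 0, 4, 6]
After 5 (rotate_left(2, 5, k=3)): [2, 1, 4, 5, 3, 0, 6]
After 6 (swap(4, 1)): [2, 3, 4, 5, 1, 0, 6]
After 7 (rotate_left(2, 6, k=2)): [2, 3, 1, 0, 6, 4, 5]
After 8 (swap(3, 0)): [0, 3, 1, 2, 6, 4, 5]
After 9 (reverse(4, 6)): [0, 3, 1, 2, 5, 4, 6]
After 10 (swap(1, 5)): [0, 4, 1, 2, 5, 3, 6]

Answer: 6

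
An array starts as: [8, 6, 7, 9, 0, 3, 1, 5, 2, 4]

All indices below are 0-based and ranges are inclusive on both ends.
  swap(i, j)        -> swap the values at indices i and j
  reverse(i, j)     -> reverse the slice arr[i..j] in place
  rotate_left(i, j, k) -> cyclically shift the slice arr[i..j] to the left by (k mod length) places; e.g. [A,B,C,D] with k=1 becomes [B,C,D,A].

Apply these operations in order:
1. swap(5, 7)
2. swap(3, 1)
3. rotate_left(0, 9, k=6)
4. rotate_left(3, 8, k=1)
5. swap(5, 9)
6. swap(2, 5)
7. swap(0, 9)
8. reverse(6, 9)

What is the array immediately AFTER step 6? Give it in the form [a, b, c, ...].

After 1 (swap(5, 7)): [8, 6, 7, 9, 0, 5, 1, 3, 2, 4]
After 2 (swap(3, 1)): [8, 9, 7, 6, 0, 5, 1, 3, 2, 4]
After 3 (rotate_left(0, 9, k=6)): [1, 3, 2, 4, 8, 9, 7, 6, 0, 5]
After 4 (rotate_left(3, 8, k=1)): [1, 3, 2, 8, 9, 7, 6, 0, 4, 5]
After 5 (swap(5, 9)): [1, 3, 2, 8, 9, 5, 6, 0, 4, 7]
After 6 (swap(2, 5)): [1, 3, 5, 8, 9, 2, 6, 0, 4, 7]

Answer: [1, 3, 5, 8, 9, 2, 6, 0, 4, 7]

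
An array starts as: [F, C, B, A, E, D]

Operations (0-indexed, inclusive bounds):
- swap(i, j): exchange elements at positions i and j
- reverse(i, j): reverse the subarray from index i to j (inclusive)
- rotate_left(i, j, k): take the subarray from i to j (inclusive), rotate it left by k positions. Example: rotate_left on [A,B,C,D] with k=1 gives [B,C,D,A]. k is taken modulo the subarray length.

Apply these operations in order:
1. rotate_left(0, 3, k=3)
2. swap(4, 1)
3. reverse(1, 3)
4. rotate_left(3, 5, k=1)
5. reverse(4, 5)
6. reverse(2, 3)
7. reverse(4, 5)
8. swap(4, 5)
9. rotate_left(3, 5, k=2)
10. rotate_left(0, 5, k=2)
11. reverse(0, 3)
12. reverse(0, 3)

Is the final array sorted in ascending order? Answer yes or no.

Answer: no

Derivation:
After 1 (rotate_left(0, 3, k=3)): [A, F, C, B, E, D]
After 2 (swap(4, 1)): [A, E, C, B, F, D]
After 3 (reverse(1, 3)): [A, B, C, E, F, D]
After 4 (rotate_left(3, 5, k=1)): [A, B, C, F, D, E]
After 5 (reverse(4, 5)): [A, B, C, F, E, D]
After 6 (reverse(2, 3)): [A, B, F, C, E, D]
After 7 (reverse(4, 5)): [A, B, F, C, D, E]
After 8 (swap(4, 5)): [A, B, F, C, E, D]
After 9 (rotate_left(3, 5, k=2)): [A, B, F, D, C, E]
After 10 (rotate_left(0, 5, k=2)): [F, D, C, E, A, B]
After 11 (reverse(0, 3)): [E, C, D, F, A, B]
After 12 (reverse(0, 3)): [F, D, C, E, A, B]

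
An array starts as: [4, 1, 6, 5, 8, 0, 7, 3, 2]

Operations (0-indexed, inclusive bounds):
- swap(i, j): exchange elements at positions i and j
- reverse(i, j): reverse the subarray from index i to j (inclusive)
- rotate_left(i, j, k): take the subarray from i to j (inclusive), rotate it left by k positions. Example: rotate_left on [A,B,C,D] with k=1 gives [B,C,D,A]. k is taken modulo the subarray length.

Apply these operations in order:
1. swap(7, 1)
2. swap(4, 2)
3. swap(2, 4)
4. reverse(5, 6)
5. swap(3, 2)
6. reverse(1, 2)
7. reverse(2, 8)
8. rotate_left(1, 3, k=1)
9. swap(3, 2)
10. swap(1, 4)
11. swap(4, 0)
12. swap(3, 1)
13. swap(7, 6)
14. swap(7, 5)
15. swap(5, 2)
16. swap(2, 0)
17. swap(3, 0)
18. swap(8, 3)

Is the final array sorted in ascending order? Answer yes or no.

After 1 (swap(7, 1)): [4, 3, 6, 5, 8, 0, 7, 1, 2]
After 2 (swap(4, 2)): [4, 3, 8, 5, 6, 0, 7, 1, 2]
After 3 (swap(2, 4)): [4, 3, 6, 5, 8, 0, 7, 1, 2]
After 4 (reverse(5, 6)): [4, 3, 6, 5, 8, 7, 0, 1, 2]
After 5 (swap(3, 2)): [4, 3, 5, 6, 8, 7, 0, 1, 2]
After 6 (reverse(1, 2)): [4, 5, 3, 6, 8, 7, 0, 1, 2]
After 7 (reverse(2, 8)): [4, 5, 2, 1, 0, 7, 8, 6, 3]
After 8 (rotate_left(1, 3, k=1)): [4, 2, 1, 5, 0, 7, 8, 6, 3]
After 9 (swap(3, 2)): [4, 2, 5, 1, 0, 7, 8, 6, 3]
After 10 (swap(1, 4)): [4, 0, 5, 1, 2, 7, 8, 6, 3]
After 11 (swap(4, 0)): [2, 0, 5, 1, 4, 7, 8, 6, 3]
After 12 (swap(3, 1)): [2, 1, 5, 0, 4, 7, 8, 6, 3]
After 13 (swap(7, 6)): [2, 1, 5, 0, 4, 7, 6, 8, 3]
After 14 (swap(7, 5)): [2, 1, 5, 0, 4, 8, 6, 7, 3]
After 15 (swap(5, 2)): [2, 1, 8, 0, 4, 5, 6, 7, 3]
After 16 (swap(2, 0)): [8, 1, 2, 0, 4, 5, 6, 7, 3]
After 17 (swap(3, 0)): [0, 1, 2, 8, 4, 5, 6, 7, 3]
After 18 (swap(8, 3)): [0, 1, 2, 3, 4, 5, 6, 7, 8]

Answer: yes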